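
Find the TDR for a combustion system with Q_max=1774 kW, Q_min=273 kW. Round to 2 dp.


TDR = Q_max / Q_min
TDR = 1774 / 273 = 6.50


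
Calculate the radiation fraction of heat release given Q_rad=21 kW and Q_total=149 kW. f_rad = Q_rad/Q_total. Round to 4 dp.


f_rad = Q_rad / Q_total
f_rad = 21 / 149 = 0.1409


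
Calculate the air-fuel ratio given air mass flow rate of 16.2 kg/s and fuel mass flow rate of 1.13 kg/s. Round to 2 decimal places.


AFR = m_air / m_fuel
AFR = 16.2 / 1.13 = 14.34


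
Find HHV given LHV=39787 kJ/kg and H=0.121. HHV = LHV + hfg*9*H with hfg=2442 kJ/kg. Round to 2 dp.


HHV = LHV + hfg * 9 * H
Water addition = 2442 * 9 * 0.121 = 2659.338 kJ/kg
HHV = 39787 + 2659.338 = 42446.34 kJ/kg


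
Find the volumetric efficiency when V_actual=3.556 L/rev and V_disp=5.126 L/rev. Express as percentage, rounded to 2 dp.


eta_v = (V_actual / V_disp) * 100
Ratio = 3.556 / 5.126 = 0.6937
eta_v = 0.6937 * 100 = 69.37%


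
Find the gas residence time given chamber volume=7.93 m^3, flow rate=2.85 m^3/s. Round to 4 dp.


tau = V / Q_flow
tau = 7.93 / 2.85 = 2.7825 s


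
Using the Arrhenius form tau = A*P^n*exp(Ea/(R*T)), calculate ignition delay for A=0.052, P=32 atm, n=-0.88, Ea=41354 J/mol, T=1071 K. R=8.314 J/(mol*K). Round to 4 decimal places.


tau = A * P^n * exp(Ea/(R*T))
P^n = 32^(-0.88) = 0.04736614
Ea/(R*T) = 41354/(8.314*1071) = 4.644276
exp(Ea/(R*T)) = 103.988064
tau = 0.052 * 0.04736614 * 103.988064 = 0.2561 ms


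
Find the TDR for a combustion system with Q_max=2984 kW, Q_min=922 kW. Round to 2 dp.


TDR = Q_max / Q_min
TDR = 2984 / 922 = 3.24


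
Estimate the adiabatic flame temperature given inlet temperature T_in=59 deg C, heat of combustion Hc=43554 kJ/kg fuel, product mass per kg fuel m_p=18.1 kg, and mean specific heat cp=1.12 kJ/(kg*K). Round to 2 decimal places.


T_ad = T_in + Hc / (m_p * cp)
Denominator = 18.1 * 1.12 = 20.2720
Temperature rise = 43554 / 20.2720 = 2148.48 K
T_ad = 59 + 2148.48 = 2207.48 deg C


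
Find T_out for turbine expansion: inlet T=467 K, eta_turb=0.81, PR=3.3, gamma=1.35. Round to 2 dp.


T_out = T_in * (1 - eta * (1 - PR^(-(gamma-1)/gamma)))
Exponent = -(1.35-1)/1.35 = -0.25925926
PR^exp = 3.3^(-0.25925926) = 0.73378775
Factor = 1 - 0.81*(1 - 0.73378775) = 0.78436808
T_out = 467 * 0.78436808 = 366.30 K


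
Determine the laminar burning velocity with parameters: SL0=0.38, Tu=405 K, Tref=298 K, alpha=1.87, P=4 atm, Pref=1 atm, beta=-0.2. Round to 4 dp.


SL = SL0 * (Tu/Tref)^alpha * (P/Pref)^beta
T ratio = 405/298 = 1.35906040
(T ratio)^alpha = 1.35906040^1.87 = 1.774829
(P/Pref)^beta = 4^(-0.2) = 0.757858
SL = 0.38 * 1.774829 * 0.757858 = 0.5111 m/s


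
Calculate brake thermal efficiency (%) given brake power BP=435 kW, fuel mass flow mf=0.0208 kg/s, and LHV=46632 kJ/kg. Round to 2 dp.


eta_BTE = (BP / (mf * LHV)) * 100
Denominator = 0.0208 * 46632 = 969.9456 kW
eta_BTE = (435 / 969.9456) * 100 = 44.85%


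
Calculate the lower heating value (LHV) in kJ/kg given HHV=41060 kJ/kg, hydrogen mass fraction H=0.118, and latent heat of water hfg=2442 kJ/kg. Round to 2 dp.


LHV = HHV - hfg * 9 * H
Water correction = 2442 * 9 * 0.118 = 2593.404 kJ/kg
LHV = 41060 - 2593.404 = 38466.60 kJ/kg


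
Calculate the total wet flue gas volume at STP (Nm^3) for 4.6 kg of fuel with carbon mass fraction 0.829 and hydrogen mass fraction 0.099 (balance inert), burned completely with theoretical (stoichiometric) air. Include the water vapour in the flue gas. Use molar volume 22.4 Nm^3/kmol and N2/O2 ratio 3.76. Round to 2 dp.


Per kg fuel: CO2 = (C/12 kmol)*22.4 = (0.829/12)*22.4 = 1.54747 Nm^3
Per kg fuel: H2O = (H/2 kmol)*22.4 = (0.099/2)*22.4 = 1.10880 Nm^3
O2 needed per kg fuel = C/12 + H/4 = 0.829/12 + 0.099/4 = 0.09383333 kmol
Per kg fuel: N2 = O2*3.76*22.4 = 0.09383333*3.76*22.4 = 7.90302 Nm^3
Total per kg = 1.54747 + 1.10880 + 7.90302 = 10.55929 Nm^3
Total = 10.55929 * 4.6 = 48.57 Nm^3


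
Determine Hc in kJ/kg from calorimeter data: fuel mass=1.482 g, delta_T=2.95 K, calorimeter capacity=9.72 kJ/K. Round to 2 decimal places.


Hc = C_cal * delta_T / m_fuel
Q_released = 9.72 * 2.95 = 28.6740 kJ
m_fuel = 1.482 g = 1.482/1000 kg = 0.001482 kg
Hc = 28.6740 / 0.001482 = 19348.18 kJ/kg


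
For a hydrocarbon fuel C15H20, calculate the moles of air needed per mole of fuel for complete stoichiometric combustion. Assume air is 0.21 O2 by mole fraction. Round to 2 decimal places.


Balanced combustion: C15H20 + 20 O2 -> 15 CO2 + 10 H2O
O2 needed = C + H/4 = 15 + 20/4 = 20.00 moles
Air moles = O2 / 0.21 = 20.00 / 0.21 = 95.24 moles air


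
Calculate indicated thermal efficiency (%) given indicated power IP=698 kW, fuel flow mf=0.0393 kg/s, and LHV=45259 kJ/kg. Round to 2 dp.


eta_ith = (IP / (mf * LHV)) * 100
Denominator = 0.0393 * 45259 = 1778.6787 kW
eta_ith = (698 / 1778.6787) * 100 = 39.24%


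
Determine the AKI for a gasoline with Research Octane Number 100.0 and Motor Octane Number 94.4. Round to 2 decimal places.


AKI = (RON + MON) / 2
AKI = (100.0 + 94.4) / 2
AKI = 194.4 / 2 = 97.20


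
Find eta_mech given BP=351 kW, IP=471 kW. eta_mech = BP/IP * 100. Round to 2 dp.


eta_mech = (BP / IP) * 100
Ratio = 351 / 471 = 0.7452
eta_mech = 0.7452 * 100 = 74.52%


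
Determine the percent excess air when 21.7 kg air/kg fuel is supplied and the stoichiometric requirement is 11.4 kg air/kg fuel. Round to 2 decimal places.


Excess air = actual - stoichiometric = 21.7 - 11.4 = 10.30 kg/kg fuel
Excess air % = (excess / stoich) * 100 = (10.30 / 11.4) * 100 = 90.35%


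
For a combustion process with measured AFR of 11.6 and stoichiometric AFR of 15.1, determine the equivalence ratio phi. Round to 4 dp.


phi = AFR_stoich / AFR_actual
phi = 15.1 / 11.6 = 1.3017


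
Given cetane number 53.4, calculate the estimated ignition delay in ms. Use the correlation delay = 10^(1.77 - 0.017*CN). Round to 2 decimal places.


delay = 10^(1.77 - 0.017*CN)
Exponent = 1.77 - 0.017*53.4 = 0.8622
delay = 10^0.8622 = 7.28 ms


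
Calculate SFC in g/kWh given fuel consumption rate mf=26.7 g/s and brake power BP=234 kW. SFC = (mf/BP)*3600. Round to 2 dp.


SFC = (mf / BP) * 3600
Rate = 26.7 / 234 = 0.114103 g/(s*kW)
SFC = 0.114103 * 3600 = 410.77 g/kWh


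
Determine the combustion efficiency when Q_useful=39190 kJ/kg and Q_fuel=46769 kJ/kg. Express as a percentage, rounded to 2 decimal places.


Efficiency = (Q_useful / Q_fuel) * 100
Efficiency = (39190 / 46769) * 100
Efficiency = 0.8379 * 100 = 83.79%


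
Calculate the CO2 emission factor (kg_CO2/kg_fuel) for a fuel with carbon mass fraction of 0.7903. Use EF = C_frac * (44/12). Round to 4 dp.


EF = C_frac * (M_CO2 / M_C)
EF = 0.7903 * (44/12)
EF = 0.7903 * 3.666667 = 2.8978 kg_CO2/kg_fuel


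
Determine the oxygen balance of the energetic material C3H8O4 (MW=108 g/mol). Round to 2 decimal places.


OB = -1600 * (2C + H/2 - O) / MW
Inner = 2*3 + 8/2 - 4 = 6.00
OB = -1600 * 6.00 / 108 = -88.89%


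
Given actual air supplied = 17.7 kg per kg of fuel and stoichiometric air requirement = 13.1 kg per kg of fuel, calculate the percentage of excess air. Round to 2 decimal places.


Excess air = actual - stoichiometric = 17.7 - 13.1 = 4.60 kg/kg fuel
Excess air % = (excess / stoich) * 100 = (4.60 / 13.1) * 100 = 35.11%


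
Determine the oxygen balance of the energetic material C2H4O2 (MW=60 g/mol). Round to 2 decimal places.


OB = -1600 * (2C + H/2 - O) / MW
Inner = 2*2 + 4/2 - 2 = 4.00
OB = -1600 * 4.00 / 60 = -106.67%


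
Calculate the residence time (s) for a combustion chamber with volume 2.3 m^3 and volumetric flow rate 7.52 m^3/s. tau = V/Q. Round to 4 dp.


tau = V / Q_flow
tau = 2.3 / 7.52 = 0.3059 s


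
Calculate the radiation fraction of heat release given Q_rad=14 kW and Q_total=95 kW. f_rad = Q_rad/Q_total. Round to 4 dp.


f_rad = Q_rad / Q_total
f_rad = 14 / 95 = 0.1474


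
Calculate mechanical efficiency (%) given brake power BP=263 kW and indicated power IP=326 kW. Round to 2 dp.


eta_mech = (BP / IP) * 100
Ratio = 263 / 326 = 0.8067
eta_mech = 0.8067 * 100 = 80.67%


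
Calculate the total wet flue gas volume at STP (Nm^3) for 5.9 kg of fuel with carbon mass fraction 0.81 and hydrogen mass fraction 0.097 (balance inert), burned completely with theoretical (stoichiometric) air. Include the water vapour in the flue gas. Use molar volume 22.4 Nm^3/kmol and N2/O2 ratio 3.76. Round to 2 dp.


Per kg fuel: CO2 = (C/12 kmol)*22.4 = (0.81/12)*22.4 = 1.51200 Nm^3
Per kg fuel: H2O = (H/2 kmol)*22.4 = (0.097/2)*22.4 = 1.08640 Nm^3
O2 needed per kg fuel = C/12 + H/4 = 0.81/12 + 0.097/4 = 0.09175000 kmol
Per kg fuel: N2 = O2*3.76*22.4 = 0.09175000*3.76*22.4 = 7.72755 Nm^3
Total per kg = 1.51200 + 1.08640 + 7.72755 = 10.32595 Nm^3
Total = 10.32595 * 5.9 = 60.92 Nm^3


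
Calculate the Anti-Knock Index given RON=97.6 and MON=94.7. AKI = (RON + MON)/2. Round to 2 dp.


AKI = (RON + MON) / 2
AKI = (97.6 + 94.7) / 2
AKI = 192.3 / 2 = 96.15


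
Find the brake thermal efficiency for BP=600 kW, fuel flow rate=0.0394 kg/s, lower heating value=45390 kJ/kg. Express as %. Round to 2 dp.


eta_BTE = (BP / (mf * LHV)) * 100
Denominator = 0.0394 * 45390 = 1788.3660 kW
eta_BTE = (600 / 1788.3660) * 100 = 33.55%


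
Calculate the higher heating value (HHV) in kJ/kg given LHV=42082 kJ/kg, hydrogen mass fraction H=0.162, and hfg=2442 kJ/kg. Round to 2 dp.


HHV = LHV + hfg * 9 * H
Water addition = 2442 * 9 * 0.162 = 3560.436 kJ/kg
HHV = 42082 + 3560.436 = 45642.44 kJ/kg


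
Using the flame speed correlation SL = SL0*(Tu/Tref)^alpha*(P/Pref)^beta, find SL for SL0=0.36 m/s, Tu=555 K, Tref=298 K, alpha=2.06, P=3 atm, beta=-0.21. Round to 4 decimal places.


SL = SL0 * (Tu/Tref)^alpha * (P/Pref)^beta
T ratio = 555/298 = 1.86241611
(T ratio)^alpha = 1.86241611^2.06 = 3.600460
(P/Pref)^beta = 3^(-0.21) = 0.793971
SL = 0.36 * 3.600460 * 0.793971 = 1.0291 m/s


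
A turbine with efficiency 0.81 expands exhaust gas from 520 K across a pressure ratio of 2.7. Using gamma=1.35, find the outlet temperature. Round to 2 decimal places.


T_out = T_in * (1 - eta * (1 - PR^(-(gamma-1)/gamma)))
Exponent = -(1.35-1)/1.35 = -0.25925926
PR^exp = 2.7^(-0.25925926) = 0.77297411
Factor = 1 - 0.81*(1 - 0.77297411) = 0.81610903
T_out = 520 * 0.81610903 = 424.38 K


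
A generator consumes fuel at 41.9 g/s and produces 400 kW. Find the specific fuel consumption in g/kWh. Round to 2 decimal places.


SFC = (mf / BP) * 3600
Rate = 41.9 / 400 = 0.104750 g/(s*kW)
SFC = 0.104750 * 3600 = 377.10 g/kWh


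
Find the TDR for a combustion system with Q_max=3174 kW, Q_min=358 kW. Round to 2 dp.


TDR = Q_max / Q_min
TDR = 3174 / 358 = 8.87


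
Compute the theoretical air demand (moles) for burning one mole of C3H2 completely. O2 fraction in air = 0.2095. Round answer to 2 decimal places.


Balanced combustion: C3H2 + 3.5 O2 -> 3 CO2 + 1 H2O
O2 needed = C + H/4 = 3 + 2/4 = 3.50 moles
Air moles = O2 / 0.2095 = 3.50 / 0.2095 = 16.71 moles air


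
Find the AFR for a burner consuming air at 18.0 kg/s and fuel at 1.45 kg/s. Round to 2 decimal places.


AFR = m_air / m_fuel
AFR = 18.0 / 1.45 = 12.41


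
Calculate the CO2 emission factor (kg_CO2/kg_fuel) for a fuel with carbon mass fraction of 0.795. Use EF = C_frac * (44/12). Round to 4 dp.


EF = C_frac * (M_CO2 / M_C)
EF = 0.795 * (44/12)
EF = 0.795 * 3.666667 = 2.9150 kg_CO2/kg_fuel


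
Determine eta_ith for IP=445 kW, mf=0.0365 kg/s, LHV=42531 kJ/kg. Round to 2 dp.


eta_ith = (IP / (mf * LHV)) * 100
Denominator = 0.0365 * 42531 = 1552.3815 kW
eta_ith = (445 / 1552.3815) * 100 = 28.67%


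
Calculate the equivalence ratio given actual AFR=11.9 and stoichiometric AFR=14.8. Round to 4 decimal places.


phi = AFR_stoich / AFR_actual
phi = 14.8 / 11.9 = 1.2437


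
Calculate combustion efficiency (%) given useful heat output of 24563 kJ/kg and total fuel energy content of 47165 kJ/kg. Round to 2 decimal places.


Efficiency = (Q_useful / Q_fuel) * 100
Efficiency = (24563 / 47165) * 100
Efficiency = 0.5208 * 100 = 52.08%


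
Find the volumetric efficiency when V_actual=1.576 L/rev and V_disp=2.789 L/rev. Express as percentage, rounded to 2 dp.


eta_v = (V_actual / V_disp) * 100
Ratio = 1.576 / 2.789 = 0.5651
eta_v = 0.5651 * 100 = 56.51%


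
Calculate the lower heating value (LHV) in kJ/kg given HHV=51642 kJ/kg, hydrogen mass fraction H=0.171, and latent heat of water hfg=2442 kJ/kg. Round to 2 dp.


LHV = HHV - hfg * 9 * H
Water correction = 2442 * 9 * 0.171 = 3758.238 kJ/kg
LHV = 51642 - 3758.238 = 47883.76 kJ/kg


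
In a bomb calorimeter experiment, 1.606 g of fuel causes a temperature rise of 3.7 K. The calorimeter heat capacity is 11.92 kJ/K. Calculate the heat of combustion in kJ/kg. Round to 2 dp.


Hc = C_cal * delta_T / m_fuel
Q_released = 11.92 * 3.7 = 44.1040 kJ
m_fuel = 1.606 g = 1.606/1000 kg = 0.001606 kg
Hc = 44.1040 / 0.001606 = 27462.02 kJ/kg


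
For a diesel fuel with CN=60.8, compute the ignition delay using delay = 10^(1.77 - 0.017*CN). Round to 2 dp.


delay = 10^(1.77 - 0.017*CN)
Exponent = 1.77 - 0.017*60.8 = 0.7364
delay = 10^0.7364 = 5.45 ms


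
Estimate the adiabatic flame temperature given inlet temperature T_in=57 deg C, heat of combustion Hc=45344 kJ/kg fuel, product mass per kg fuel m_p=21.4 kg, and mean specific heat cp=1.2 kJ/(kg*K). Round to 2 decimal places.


T_ad = T_in + Hc / (m_p * cp)
Denominator = 21.4 * 1.2 = 25.6800
Temperature rise = 45344 / 25.6800 = 1765.73 K
T_ad = 57 + 1765.73 = 1822.73 deg C


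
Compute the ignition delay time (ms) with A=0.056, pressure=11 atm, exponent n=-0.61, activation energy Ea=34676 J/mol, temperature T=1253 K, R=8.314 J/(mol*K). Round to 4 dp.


tau = A * P^n * exp(Ea/(R*T))
P^n = 11^(-0.61) = 0.23160635
Ea/(R*T) = 34676/(8.314*1253) = 3.328648
exp(Ea/(R*T)) = 27.900601
tau = 0.056 * 0.23160635 * 27.900601 = 0.3619 ms


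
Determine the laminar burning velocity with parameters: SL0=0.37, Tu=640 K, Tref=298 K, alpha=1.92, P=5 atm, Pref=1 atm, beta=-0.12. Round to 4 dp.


SL = SL0 * (Tu/Tref)^alpha * (P/Pref)^beta
T ratio = 640/298 = 2.14765101
(T ratio)^alpha = 2.14765101^1.92 = 4.338807
(P/Pref)^beta = 5^(-0.12) = 0.824373
SL = 0.37 * 4.338807 * 0.824373 = 1.3234 m/s


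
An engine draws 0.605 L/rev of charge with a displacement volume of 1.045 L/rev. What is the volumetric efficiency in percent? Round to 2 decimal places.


eta_v = (V_actual / V_disp) * 100
Ratio = 0.605 / 1.045 = 0.5789
eta_v = 0.5789 * 100 = 57.89%


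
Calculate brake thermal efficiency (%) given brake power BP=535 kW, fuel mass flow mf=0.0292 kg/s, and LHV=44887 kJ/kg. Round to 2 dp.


eta_BTE = (BP / (mf * LHV)) * 100
Denominator = 0.0292 * 44887 = 1310.7004 kW
eta_BTE = (535 / 1310.7004) * 100 = 40.82%


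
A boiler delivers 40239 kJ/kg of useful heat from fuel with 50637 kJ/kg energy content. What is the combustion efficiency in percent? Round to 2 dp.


Efficiency = (Q_useful / Q_fuel) * 100
Efficiency = (40239 / 50637) * 100
Efficiency = 0.7947 * 100 = 79.47%


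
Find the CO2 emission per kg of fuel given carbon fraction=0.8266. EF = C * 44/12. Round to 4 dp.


EF = C_frac * (M_CO2 / M_C)
EF = 0.8266 * (44/12)
EF = 0.8266 * 3.666667 = 3.0309 kg_CO2/kg_fuel


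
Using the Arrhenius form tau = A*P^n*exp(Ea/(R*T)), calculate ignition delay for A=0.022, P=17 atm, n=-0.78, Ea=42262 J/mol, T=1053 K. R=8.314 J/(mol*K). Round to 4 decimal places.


tau = A * P^n * exp(Ea/(R*T))
P^n = 17^(-0.78) = 0.10971092
Ea/(R*T) = 42262/(8.314*1053) = 4.827382
exp(Ea/(R*T)) = 124.883570
tau = 0.022 * 0.10971092 * 124.883570 = 0.3014 ms


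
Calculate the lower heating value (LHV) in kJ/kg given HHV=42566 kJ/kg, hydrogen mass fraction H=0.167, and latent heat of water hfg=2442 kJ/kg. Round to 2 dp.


LHV = HHV - hfg * 9 * H
Water correction = 2442 * 9 * 0.167 = 3670.326 kJ/kg
LHV = 42566 - 3670.326 = 38895.67 kJ/kg


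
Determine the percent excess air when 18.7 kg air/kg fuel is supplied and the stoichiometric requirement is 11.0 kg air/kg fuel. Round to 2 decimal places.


Excess air = actual - stoichiometric = 18.7 - 11.0 = 7.70 kg/kg fuel
Excess air % = (excess / stoich) * 100 = (7.70 / 11.0) * 100 = 70.00%


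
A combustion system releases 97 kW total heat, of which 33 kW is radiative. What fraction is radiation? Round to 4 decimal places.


f_rad = Q_rad / Q_total
f_rad = 33 / 97 = 0.3402


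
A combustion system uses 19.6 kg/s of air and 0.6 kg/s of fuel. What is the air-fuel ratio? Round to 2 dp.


AFR = m_air / m_fuel
AFR = 19.6 / 0.6 = 32.67


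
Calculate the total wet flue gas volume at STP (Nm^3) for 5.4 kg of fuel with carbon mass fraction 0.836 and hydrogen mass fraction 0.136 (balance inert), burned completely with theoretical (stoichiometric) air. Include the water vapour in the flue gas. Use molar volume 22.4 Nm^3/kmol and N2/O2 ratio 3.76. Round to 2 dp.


Per kg fuel: CO2 = (C/12 kmol)*22.4 = (0.836/12)*22.4 = 1.56053 Nm^3
Per kg fuel: H2O = (H/2 kmol)*22.4 = (0.136/2)*22.4 = 1.52320 Nm^3
O2 needed per kg fuel = C/12 + H/4 = 0.836/12 + 0.136/4 = 0.10366667 kmol
Per kg fuel: N2 = O2*3.76*22.4 = 0.10366667*3.76*22.4 = 8.73122 Nm^3
Total per kg = 1.56053 + 1.52320 + 8.73122 = 11.81495 Nm^3
Total = 11.81495 * 5.4 = 63.80 Nm^3


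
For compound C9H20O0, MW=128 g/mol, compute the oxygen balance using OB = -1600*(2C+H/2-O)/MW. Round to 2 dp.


OB = -1600 * (2C + H/2 - O) / MW
Inner = 2*9 + 20/2 - 0 = 28.00
OB = -1600 * 28.00 / 128 = -350.00%


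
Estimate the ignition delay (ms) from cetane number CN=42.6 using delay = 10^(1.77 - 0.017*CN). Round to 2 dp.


delay = 10^(1.77 - 0.017*CN)
Exponent = 1.77 - 0.017*42.6 = 1.0458
delay = 10^1.0458 = 11.11 ms


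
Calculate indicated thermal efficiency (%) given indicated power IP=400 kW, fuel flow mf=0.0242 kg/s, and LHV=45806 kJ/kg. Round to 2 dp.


eta_ith = (IP / (mf * LHV)) * 100
Denominator = 0.0242 * 45806 = 1108.5052 kW
eta_ith = (400 / 1108.5052) * 100 = 36.08%


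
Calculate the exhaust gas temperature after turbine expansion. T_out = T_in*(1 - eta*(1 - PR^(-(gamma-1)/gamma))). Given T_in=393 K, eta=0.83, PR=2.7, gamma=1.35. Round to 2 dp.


T_out = T_in * (1 - eta * (1 - PR^(-(gamma-1)/gamma)))
Exponent = -(1.35-1)/1.35 = -0.25925926
PR^exp = 2.7^(-0.25925926) = 0.77297411
Factor = 1 - 0.83*(1 - 0.77297411) = 0.81156851
T_out = 393 * 0.81156851 = 318.95 K


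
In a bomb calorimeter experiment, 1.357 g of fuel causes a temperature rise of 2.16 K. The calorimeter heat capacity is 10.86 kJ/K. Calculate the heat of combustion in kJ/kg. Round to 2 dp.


Hc = C_cal * delta_T / m_fuel
Q_released = 10.86 * 2.16 = 23.4576 kJ
m_fuel = 1.357 g = 1.357/1000 kg = 0.001357 kg
Hc = 23.4576 / 0.001357 = 17286.37 kJ/kg


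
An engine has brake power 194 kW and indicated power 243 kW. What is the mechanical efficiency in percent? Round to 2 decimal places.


eta_mech = (BP / IP) * 100
Ratio = 194 / 243 = 0.7984
eta_mech = 0.7984 * 100 = 79.84%


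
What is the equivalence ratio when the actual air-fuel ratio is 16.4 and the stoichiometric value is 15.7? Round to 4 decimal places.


phi = AFR_stoich / AFR_actual
phi = 15.7 / 16.4 = 0.9573


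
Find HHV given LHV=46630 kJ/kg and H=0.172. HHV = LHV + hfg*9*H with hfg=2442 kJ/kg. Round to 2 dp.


HHV = LHV + hfg * 9 * H
Water addition = 2442 * 9 * 0.172 = 3780.216 kJ/kg
HHV = 46630 + 3780.216 = 50410.22 kJ/kg


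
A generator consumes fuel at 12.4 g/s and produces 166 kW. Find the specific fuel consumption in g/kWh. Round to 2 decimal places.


SFC = (mf / BP) * 3600
Rate = 12.4 / 166 = 0.074699 g/(s*kW)
SFC = 0.074699 * 3600 = 268.92 g/kWh


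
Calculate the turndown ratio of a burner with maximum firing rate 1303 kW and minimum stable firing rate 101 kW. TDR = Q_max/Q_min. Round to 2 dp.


TDR = Q_max / Q_min
TDR = 1303 / 101 = 12.90


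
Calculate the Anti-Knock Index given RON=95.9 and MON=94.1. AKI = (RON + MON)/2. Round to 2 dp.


AKI = (RON + MON) / 2
AKI = (95.9 + 94.1) / 2
AKI = 190.0 / 2 = 95.00


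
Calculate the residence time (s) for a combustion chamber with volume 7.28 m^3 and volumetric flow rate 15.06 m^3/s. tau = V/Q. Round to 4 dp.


tau = V / Q_flow
tau = 7.28 / 15.06 = 0.4834 s


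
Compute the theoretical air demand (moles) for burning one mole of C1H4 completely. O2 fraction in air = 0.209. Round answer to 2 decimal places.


Balanced combustion: C1H4 + 2 O2 -> 1 CO2 + 2 H2O
O2 needed = C + H/4 = 1 + 4/4 = 2.00 moles
Air moles = O2 / 0.209 = 2.00 / 0.209 = 9.57 moles air


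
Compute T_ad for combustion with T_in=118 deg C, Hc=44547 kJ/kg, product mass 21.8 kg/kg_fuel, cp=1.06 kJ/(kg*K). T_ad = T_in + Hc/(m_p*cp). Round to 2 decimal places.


T_ad = T_in + Hc / (m_p * cp)
Denominator = 21.8 * 1.06 = 23.1080
Temperature rise = 44547 / 23.1080 = 1927.77 K
T_ad = 118 + 1927.77 = 2045.77 deg C


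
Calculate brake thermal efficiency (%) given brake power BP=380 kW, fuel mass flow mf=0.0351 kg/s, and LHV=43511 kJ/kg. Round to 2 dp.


eta_BTE = (BP / (mf * LHV)) * 100
Denominator = 0.0351 * 43511 = 1527.2361 kW
eta_BTE = (380 / 1527.2361) * 100 = 24.88%


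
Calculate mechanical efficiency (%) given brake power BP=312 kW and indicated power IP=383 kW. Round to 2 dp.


eta_mech = (BP / IP) * 100
Ratio = 312 / 383 = 0.8146
eta_mech = 0.8146 * 100 = 81.46%


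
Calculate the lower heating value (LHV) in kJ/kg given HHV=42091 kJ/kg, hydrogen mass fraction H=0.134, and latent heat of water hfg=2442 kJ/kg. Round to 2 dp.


LHV = HHV - hfg * 9 * H
Water correction = 2442 * 9 * 0.134 = 2945.052 kJ/kg
LHV = 42091 - 2945.052 = 39145.95 kJ/kg


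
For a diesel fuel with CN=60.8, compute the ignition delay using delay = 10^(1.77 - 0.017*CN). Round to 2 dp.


delay = 10^(1.77 - 0.017*CN)
Exponent = 1.77 - 0.017*60.8 = 0.7364
delay = 10^0.7364 = 5.45 ms


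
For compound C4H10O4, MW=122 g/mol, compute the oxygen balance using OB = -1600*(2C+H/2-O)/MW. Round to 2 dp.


OB = -1600 * (2C + H/2 - O) / MW
Inner = 2*4 + 10/2 - 4 = 9.00
OB = -1600 * 9.00 / 122 = -118.03%


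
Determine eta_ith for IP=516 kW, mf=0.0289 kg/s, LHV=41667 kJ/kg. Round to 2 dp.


eta_ith = (IP / (mf * LHV)) * 100
Denominator = 0.0289 * 41667 = 1204.1763 kW
eta_ith = (516 / 1204.1763) * 100 = 42.85%


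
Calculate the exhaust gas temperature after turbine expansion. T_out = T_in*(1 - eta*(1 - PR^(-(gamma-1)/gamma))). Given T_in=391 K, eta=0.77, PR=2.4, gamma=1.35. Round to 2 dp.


T_out = T_in * (1 - eta * (1 - PR^(-(gamma-1)/gamma)))
Exponent = -(1.35-1)/1.35 = -0.25925926
PR^exp = 2.4^(-0.25925926) = 0.79694200
Factor = 1 - 0.77*(1 - 0.79694200) = 0.84364534
T_out = 391 * 0.84364534 = 329.87 K


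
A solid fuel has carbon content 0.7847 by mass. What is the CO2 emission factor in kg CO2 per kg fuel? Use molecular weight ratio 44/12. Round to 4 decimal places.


EF = C_frac * (M_CO2 / M_C)
EF = 0.7847 * (44/12)
EF = 0.7847 * 3.666667 = 2.8772 kg_CO2/kg_fuel


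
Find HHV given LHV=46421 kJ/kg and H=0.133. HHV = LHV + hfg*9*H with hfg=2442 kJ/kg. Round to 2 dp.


HHV = LHV + hfg * 9 * H
Water addition = 2442 * 9 * 0.133 = 2923.074 kJ/kg
HHV = 46421 + 2923.074 = 49344.07 kJ/kg


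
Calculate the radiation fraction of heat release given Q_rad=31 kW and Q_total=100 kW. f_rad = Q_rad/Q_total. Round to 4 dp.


f_rad = Q_rad / Q_total
f_rad = 31 / 100 = 0.3100


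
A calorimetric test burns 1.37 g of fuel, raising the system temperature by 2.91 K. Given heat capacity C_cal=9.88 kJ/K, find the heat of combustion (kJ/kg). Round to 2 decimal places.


Hc = C_cal * delta_T / m_fuel
Q_released = 9.88 * 2.91 = 28.7508 kJ
m_fuel = 1.37 g = 1.37/1000 kg = 0.001370 kg
Hc = 28.7508 / 0.001370 = 20985.99 kJ/kg


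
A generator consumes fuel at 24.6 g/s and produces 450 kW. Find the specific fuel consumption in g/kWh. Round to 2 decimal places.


SFC = (mf / BP) * 3600
Rate = 24.6 / 450 = 0.054667 g/(s*kW)
SFC = 0.054667 * 3600 = 196.80 g/kWh


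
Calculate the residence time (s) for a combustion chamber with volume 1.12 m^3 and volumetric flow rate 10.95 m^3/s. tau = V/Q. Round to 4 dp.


tau = V / Q_flow
tau = 1.12 / 10.95 = 0.1023 s


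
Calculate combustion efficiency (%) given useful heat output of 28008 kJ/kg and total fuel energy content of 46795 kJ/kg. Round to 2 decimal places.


Efficiency = (Q_useful / Q_fuel) * 100
Efficiency = (28008 / 46795) * 100
Efficiency = 0.5985 * 100 = 59.85%


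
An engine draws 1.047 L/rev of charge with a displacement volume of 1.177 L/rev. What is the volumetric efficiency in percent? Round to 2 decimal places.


eta_v = (V_actual / V_disp) * 100
Ratio = 1.047 / 1.177 = 0.8895
eta_v = 0.8895 * 100 = 88.95%


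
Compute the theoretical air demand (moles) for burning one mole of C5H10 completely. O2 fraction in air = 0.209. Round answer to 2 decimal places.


Balanced combustion: C5H10 + 7.5 O2 -> 5 CO2 + 5 H2O
O2 needed = C + H/4 = 5 + 10/4 = 7.50 moles
Air moles = O2 / 0.209 = 7.50 / 0.209 = 35.89 moles air


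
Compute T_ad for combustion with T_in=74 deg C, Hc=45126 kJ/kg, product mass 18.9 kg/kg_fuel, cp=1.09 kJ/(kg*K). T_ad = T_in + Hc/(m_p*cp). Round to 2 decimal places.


T_ad = T_in + Hc / (m_p * cp)
Denominator = 18.9 * 1.09 = 20.6010
Temperature rise = 45126 / 20.6010 = 2190.48 K
T_ad = 74 + 2190.48 = 2264.48 deg C


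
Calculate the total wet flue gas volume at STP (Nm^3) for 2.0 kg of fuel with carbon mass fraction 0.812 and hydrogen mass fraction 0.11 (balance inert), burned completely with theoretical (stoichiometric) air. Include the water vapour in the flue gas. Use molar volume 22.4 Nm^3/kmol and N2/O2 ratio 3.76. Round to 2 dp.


Per kg fuel: CO2 = (C/12 kmol)*22.4 = (0.812/12)*22.4 = 1.51573 Nm^3
Per kg fuel: H2O = (H/2 kmol)*22.4 = (0.11/2)*22.4 = 1.23200 Nm^3
O2 needed per kg fuel = C/12 + H/4 = 0.812/12 + 0.11/4 = 0.09516667 kmol
Per kg fuel: N2 = O2*3.76*22.4 = 0.09516667*3.76*22.4 = 8.01532 Nm^3
Total per kg = 1.51573 + 1.23200 + 8.01532 = 10.76305 Nm^3
Total = 10.76305 * 2.0 = 21.53 Nm^3


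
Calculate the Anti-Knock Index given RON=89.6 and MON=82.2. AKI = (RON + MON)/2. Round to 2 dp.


AKI = (RON + MON) / 2
AKI = (89.6 + 82.2) / 2
AKI = 171.8 / 2 = 85.90


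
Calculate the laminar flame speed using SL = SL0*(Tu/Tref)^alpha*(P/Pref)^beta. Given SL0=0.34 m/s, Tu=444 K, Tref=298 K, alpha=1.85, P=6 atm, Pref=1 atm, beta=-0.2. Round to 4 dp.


SL = SL0 * (Tu/Tref)^alpha * (P/Pref)^beta
T ratio = 444/298 = 1.48993289
(T ratio)^alpha = 1.48993289^1.85 = 2.091021
(P/Pref)^beta = 6^(-0.2) = 0.698827
SL = 0.34 * 2.091021 * 0.698827 = 0.4968 m/s


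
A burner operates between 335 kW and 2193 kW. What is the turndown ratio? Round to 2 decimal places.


TDR = Q_max / Q_min
TDR = 2193 / 335 = 6.55


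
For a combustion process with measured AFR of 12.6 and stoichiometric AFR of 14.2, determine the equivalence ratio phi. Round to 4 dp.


phi = AFR_stoich / AFR_actual
phi = 14.2 / 12.6 = 1.1270


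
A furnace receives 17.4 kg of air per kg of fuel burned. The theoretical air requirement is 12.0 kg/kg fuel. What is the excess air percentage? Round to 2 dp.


Excess air = actual - stoichiometric = 17.4 - 12.0 = 5.40 kg/kg fuel
Excess air % = (excess / stoich) * 100 = (5.40 / 12.0) * 100 = 45.00%


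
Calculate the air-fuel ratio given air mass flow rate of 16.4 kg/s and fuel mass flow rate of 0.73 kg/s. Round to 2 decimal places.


AFR = m_air / m_fuel
AFR = 16.4 / 0.73 = 22.47


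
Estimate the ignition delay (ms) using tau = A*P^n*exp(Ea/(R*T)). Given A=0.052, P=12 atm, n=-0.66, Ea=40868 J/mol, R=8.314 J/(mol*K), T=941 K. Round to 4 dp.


tau = A * P^n * exp(Ea/(R*T))
P^n = 12^(-0.66) = 0.19397260
Ea/(R*T) = 40868/(8.314*941) = 5.223766
exp(Ea/(R*T)) = 185.632019
tau = 0.052 * 0.19397260 * 185.632019 = 1.8724 ms


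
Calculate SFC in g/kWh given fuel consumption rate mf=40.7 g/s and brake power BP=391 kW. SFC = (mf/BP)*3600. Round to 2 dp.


SFC = (mf / BP) * 3600
Rate = 40.7 / 391 = 0.104092 g/(s*kW)
SFC = 0.104092 * 3600 = 374.73 g/kWh


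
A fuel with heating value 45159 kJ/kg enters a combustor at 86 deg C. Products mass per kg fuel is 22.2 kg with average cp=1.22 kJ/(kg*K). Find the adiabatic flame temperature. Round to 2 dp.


T_ad = T_in + Hc / (m_p * cp)
Denominator = 22.2 * 1.22 = 27.0840
Temperature rise = 45159 / 27.0840 = 1667.37 K
T_ad = 86 + 1667.37 = 1753.37 deg C


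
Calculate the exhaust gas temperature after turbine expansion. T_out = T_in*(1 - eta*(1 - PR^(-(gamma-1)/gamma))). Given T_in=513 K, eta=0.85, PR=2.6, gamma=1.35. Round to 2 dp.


T_out = T_in * (1 - eta * (1 - PR^(-(gamma-1)/gamma)))
Exponent = -(1.35-1)/1.35 = -0.25925926
PR^exp = 2.6^(-0.25925926) = 0.78057442
Factor = 1 - 0.85*(1 - 0.78057442) = 0.81348826
T_out = 513 * 0.81348826 = 417.32 K


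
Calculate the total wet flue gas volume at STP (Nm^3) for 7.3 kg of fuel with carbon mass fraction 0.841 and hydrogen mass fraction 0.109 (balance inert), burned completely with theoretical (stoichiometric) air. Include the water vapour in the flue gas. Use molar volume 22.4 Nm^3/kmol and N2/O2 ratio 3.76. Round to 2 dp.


Per kg fuel: CO2 = (C/12 kmol)*22.4 = (0.841/12)*22.4 = 1.56987 Nm^3
Per kg fuel: H2O = (H/2 kmol)*22.4 = (0.109/2)*22.4 = 1.22080 Nm^3
O2 needed per kg fuel = C/12 + H/4 = 0.841/12 + 0.109/4 = 0.09733333 kmol
Per kg fuel: N2 = O2*3.76*22.4 = 0.09733333*3.76*22.4 = 8.19780 Nm^3
Total per kg = 1.56987 + 1.22080 + 8.19780 = 10.98847 Nm^3
Total = 10.98847 * 7.3 = 80.22 Nm^3


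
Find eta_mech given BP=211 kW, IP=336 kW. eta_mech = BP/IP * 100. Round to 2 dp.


eta_mech = (BP / IP) * 100
Ratio = 211 / 336 = 0.6280
eta_mech = 0.6280 * 100 = 62.80%


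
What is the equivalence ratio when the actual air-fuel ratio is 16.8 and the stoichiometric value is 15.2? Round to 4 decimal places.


phi = AFR_stoich / AFR_actual
phi = 15.2 / 16.8 = 0.9048


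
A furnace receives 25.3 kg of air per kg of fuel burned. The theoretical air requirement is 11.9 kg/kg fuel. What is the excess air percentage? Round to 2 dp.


Excess air = actual - stoichiometric = 25.3 - 11.9 = 13.40 kg/kg fuel
Excess air % = (excess / stoich) * 100 = (13.40 / 11.9) * 100 = 112.61%


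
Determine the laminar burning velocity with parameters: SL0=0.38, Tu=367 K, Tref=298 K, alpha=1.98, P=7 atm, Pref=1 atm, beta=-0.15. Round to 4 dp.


SL = SL0 * (Tu/Tref)^alpha * (P/Pref)^beta
T ratio = 367/298 = 1.23154362
(T ratio)^alpha = 1.23154362^1.98 = 1.510395
(P/Pref)^beta = 7^(-0.15) = 0.746853
SL = 0.38 * 1.510395 * 0.746853 = 0.4287 m/s


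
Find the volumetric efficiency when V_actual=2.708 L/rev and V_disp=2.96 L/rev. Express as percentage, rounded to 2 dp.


eta_v = (V_actual / V_disp) * 100
Ratio = 2.708 / 2.96 = 0.9149
eta_v = 0.9149 * 100 = 91.49%


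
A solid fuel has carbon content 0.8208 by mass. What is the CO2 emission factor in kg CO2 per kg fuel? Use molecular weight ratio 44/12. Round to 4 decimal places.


EF = C_frac * (M_CO2 / M_C)
EF = 0.8208 * (44/12)
EF = 0.8208 * 3.666667 = 3.0096 kg_CO2/kg_fuel


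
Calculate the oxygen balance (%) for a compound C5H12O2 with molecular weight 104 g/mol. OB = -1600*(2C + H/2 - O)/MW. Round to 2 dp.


OB = -1600 * (2C + H/2 - O) / MW
Inner = 2*5 + 12/2 - 2 = 14.00
OB = -1600 * 14.00 / 104 = -215.38%


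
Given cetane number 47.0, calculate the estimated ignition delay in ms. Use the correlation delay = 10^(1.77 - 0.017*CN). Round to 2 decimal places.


delay = 10^(1.77 - 0.017*CN)
Exponent = 1.77 - 0.017*47.0 = 0.9710
delay = 10^0.9710 = 9.35 ms


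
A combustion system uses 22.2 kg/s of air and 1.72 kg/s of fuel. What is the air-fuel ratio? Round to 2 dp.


AFR = m_air / m_fuel
AFR = 22.2 / 1.72 = 12.91


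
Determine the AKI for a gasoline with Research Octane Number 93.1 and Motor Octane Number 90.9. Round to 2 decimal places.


AKI = (RON + MON) / 2
AKI = (93.1 + 90.9) / 2
AKI = 184.0 / 2 = 92.00


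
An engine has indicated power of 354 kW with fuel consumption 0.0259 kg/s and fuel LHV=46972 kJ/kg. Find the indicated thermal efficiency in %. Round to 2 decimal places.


eta_ith = (IP / (mf * LHV)) * 100
Denominator = 0.0259 * 46972 = 1216.5748 kW
eta_ith = (354 / 1216.5748) * 100 = 29.10%


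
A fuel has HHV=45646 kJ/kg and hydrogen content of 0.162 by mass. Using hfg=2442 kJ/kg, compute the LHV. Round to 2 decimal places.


LHV = HHV - hfg * 9 * H
Water correction = 2442 * 9 * 0.162 = 3560.436 kJ/kg
LHV = 45646 - 3560.436 = 42085.56 kJ/kg


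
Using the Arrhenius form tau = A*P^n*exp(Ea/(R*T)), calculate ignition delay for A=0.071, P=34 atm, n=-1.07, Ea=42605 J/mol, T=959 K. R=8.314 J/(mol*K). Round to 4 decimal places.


tau = A * P^n * exp(Ea/(R*T))
P^n = 34^(-1.07) = 0.02297828
Ea/(R*T) = 42605/(8.314*959) = 5.343575
exp(Ea/(R*T)) = 209.259562
tau = 0.071 * 0.02297828 * 209.259562 = 0.3414 ms


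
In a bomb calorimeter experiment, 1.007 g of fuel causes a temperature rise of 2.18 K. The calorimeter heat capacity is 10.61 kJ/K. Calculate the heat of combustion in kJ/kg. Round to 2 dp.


Hc = C_cal * delta_T / m_fuel
Q_released = 10.61 * 2.18 = 23.1298 kJ
m_fuel = 1.007 g = 1.007/1000 kg = 0.001007 kg
Hc = 23.1298 / 0.001007 = 22969.02 kJ/kg


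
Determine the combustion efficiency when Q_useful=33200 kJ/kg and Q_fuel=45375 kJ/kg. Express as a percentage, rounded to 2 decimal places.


Efficiency = (Q_useful / Q_fuel) * 100
Efficiency = (33200 / 45375) * 100
Efficiency = 0.7317 * 100 = 73.17%


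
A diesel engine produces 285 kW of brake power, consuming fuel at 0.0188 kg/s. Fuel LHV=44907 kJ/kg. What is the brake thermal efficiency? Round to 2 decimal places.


eta_BTE = (BP / (mf * LHV)) * 100
Denominator = 0.0188 * 44907 = 844.2516 kW
eta_BTE = (285 / 844.2516) * 100 = 33.76%


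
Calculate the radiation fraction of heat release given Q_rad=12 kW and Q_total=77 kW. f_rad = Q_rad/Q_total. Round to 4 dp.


f_rad = Q_rad / Q_total
f_rad = 12 / 77 = 0.1558


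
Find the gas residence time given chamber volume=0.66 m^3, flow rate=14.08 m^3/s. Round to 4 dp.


tau = V / Q_flow
tau = 0.66 / 14.08 = 0.0469 s


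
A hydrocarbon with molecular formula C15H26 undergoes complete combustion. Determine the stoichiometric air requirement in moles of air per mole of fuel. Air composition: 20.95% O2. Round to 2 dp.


Balanced combustion: C15H26 + 21.5 O2 -> 15 CO2 + 13 H2O
O2 needed = C + H/4 = 15 + 26/4 = 21.50 moles
Air moles = O2 / 0.2095 = 21.50 / 0.2095 = 102.63 moles air


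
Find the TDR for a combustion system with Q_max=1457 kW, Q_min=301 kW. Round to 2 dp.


TDR = Q_max / Q_min
TDR = 1457 / 301 = 4.84


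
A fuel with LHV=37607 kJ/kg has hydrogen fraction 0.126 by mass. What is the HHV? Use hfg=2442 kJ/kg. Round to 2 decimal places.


HHV = LHV + hfg * 9 * H
Water addition = 2442 * 9 * 0.126 = 2769.228 kJ/kg
HHV = 37607 + 2769.228 = 40376.23 kJ/kg


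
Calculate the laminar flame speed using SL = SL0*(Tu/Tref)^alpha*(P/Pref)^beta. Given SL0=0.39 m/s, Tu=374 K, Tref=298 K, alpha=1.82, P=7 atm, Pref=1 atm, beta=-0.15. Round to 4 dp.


SL = SL0 * (Tu/Tref)^alpha * (P/Pref)^beta
T ratio = 374/298 = 1.25503356
(T ratio)^alpha = 1.25503356^1.82 = 1.512003
(P/Pref)^beta = 7^(-0.15) = 0.746853
SL = 0.39 * 1.512003 * 0.746853 = 0.4404 m/s


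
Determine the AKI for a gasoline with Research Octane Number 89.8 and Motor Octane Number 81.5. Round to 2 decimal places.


AKI = (RON + MON) / 2
AKI = (89.8 + 81.5) / 2
AKI = 171.3 / 2 = 85.65


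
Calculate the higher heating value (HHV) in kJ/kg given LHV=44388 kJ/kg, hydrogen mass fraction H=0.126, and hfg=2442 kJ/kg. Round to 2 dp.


HHV = LHV + hfg * 9 * H
Water addition = 2442 * 9 * 0.126 = 2769.228 kJ/kg
HHV = 44388 + 2769.228 = 47157.23 kJ/kg


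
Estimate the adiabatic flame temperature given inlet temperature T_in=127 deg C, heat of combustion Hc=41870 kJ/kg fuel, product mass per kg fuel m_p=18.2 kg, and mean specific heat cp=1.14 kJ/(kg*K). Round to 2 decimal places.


T_ad = T_in + Hc / (m_p * cp)
Denominator = 18.2 * 1.14 = 20.7480
Temperature rise = 41870 / 20.7480 = 2018.03 K
T_ad = 127 + 2018.03 = 2145.03 deg C


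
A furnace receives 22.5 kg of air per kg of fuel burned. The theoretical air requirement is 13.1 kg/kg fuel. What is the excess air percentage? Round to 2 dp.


Excess air = actual - stoichiometric = 22.5 - 13.1 = 9.40 kg/kg fuel
Excess air % = (excess / stoich) * 100 = (9.40 / 13.1) * 100 = 71.76%


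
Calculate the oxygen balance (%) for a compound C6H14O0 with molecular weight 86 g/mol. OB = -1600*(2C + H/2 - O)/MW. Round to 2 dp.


OB = -1600 * (2C + H/2 - O) / MW
Inner = 2*6 + 14/2 - 0 = 19.00
OB = -1600 * 19.00 / 86 = -353.49%


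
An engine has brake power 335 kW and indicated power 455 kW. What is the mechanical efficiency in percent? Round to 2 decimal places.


eta_mech = (BP / IP) * 100
Ratio = 335 / 455 = 0.7363
eta_mech = 0.7363 * 100 = 73.63%


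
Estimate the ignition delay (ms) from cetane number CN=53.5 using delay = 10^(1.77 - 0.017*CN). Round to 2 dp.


delay = 10^(1.77 - 0.017*CN)
Exponent = 1.77 - 0.017*53.5 = 0.8605
delay = 10^0.8605 = 7.25 ms


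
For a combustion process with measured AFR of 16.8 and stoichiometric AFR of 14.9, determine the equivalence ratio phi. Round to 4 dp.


phi = AFR_stoich / AFR_actual
phi = 14.9 / 16.8 = 0.8869


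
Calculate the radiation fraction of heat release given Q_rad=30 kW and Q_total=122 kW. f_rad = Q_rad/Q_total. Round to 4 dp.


f_rad = Q_rad / Q_total
f_rad = 30 / 122 = 0.2459


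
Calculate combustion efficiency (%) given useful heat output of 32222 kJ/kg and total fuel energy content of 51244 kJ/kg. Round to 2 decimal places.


Efficiency = (Q_useful / Q_fuel) * 100
Efficiency = (32222 / 51244) * 100
Efficiency = 0.6288 * 100 = 62.88%


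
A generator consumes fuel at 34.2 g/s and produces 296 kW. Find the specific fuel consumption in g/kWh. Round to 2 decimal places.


SFC = (mf / BP) * 3600
Rate = 34.2 / 296 = 0.115541 g/(s*kW)
SFC = 0.115541 * 3600 = 415.95 g/kWh


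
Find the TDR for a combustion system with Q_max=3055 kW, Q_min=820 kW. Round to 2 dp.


TDR = Q_max / Q_min
TDR = 3055 / 820 = 3.73


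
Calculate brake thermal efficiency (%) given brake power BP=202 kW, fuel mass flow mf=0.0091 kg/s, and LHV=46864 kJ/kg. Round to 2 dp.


eta_BTE = (BP / (mf * LHV)) * 100
Denominator = 0.0091 * 46864 = 426.4624 kW
eta_BTE = (202 / 426.4624) * 100 = 47.37%


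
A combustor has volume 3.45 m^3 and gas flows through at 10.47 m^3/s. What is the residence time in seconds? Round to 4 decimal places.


tau = V / Q_flow
tau = 3.45 / 10.47 = 0.3295 s


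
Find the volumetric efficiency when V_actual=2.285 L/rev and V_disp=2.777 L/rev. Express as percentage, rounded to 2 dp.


eta_v = (V_actual / V_disp) * 100
Ratio = 2.285 / 2.777 = 0.8228
eta_v = 0.8228 * 100 = 82.28%


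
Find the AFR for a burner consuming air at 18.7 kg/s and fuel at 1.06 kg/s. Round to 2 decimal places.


AFR = m_air / m_fuel
AFR = 18.7 / 1.06 = 17.64


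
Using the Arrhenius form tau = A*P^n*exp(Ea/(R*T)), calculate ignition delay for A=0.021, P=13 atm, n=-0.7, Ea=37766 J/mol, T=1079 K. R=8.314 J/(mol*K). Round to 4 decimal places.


tau = A * P^n * exp(Ea/(R*T))
P^n = 13^(-0.7) = 0.16605030
Ea/(R*T) = 37766/(8.314*1079) = 4.209878
exp(Ea/(R*T)) = 67.348332
tau = 0.021 * 0.16605030 * 67.348332 = 0.2348 ms


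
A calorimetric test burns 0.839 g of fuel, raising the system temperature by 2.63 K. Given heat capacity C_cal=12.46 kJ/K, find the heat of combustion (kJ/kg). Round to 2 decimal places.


Hc = C_cal * delta_T / m_fuel
Q_released = 12.46 * 2.63 = 32.7698 kJ
m_fuel = 0.839 g = 0.839/1000 kg = 0.000839 kg
Hc = 32.7698 / 0.000839 = 39058.16 kJ/kg
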